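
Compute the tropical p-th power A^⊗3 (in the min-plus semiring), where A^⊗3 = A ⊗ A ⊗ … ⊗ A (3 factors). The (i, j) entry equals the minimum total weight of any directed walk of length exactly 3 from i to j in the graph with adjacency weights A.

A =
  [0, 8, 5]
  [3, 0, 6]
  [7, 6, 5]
A^⊗3 =
  [0, 8, 5]
  [3, 0, 6]
  [7, 6, 12]

Each entry (A^⊗3)_ij equals the minimum over all length-3 walks i = v_0 → v_1 → … → v_3 = j of Σ_t A[v_t][v_{t+1}]. For example, for (i, j) = (0, 2) we minimise over 9 possible intermediate vertex sequences; the minimum is 5, attained along the walk 0 → 0 → 0 → 2.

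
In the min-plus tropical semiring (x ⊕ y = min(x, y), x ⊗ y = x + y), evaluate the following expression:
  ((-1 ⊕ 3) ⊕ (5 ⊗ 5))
((-1 ⊕ 3) ⊕ (5 ⊗ 5)) = -1

Expand innermost to outermost. Recall ⊕ takes the minimum of its arguments and ⊗ takes their sum. Working out the expression ((-1 ⊕ 3) ⊕ (5 ⊗ 5)) gives -1.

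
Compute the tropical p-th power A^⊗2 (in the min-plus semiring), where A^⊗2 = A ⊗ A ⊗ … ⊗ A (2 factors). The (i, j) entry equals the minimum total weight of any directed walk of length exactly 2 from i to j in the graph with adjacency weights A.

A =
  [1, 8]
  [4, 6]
A^⊗2 =
  [2, 9]
  [5, 12]

Each entry (A^⊗2)_ij equals the minimum over all length-2 walks i = v_0 → v_1 → … → v_2 = j of Σ_t A[v_t][v_{t+1}]. For example, for (i, j) = (0, 1) we minimise over 2 possible intermediate vertex sequences; the minimum is 9, attained along the walk 0 → 0 → 1.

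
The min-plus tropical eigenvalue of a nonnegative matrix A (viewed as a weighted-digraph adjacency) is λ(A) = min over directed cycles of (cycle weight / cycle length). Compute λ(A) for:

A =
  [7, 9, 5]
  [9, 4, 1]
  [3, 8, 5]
λ(A) = 4

Enumerate directed cycles and compute their means (weight / length). Sample:
  cycle 0 → 0: weight = 7, length = 1, mean = 7/1 ≈ 7.000
  cycle 1 → 1: weight = 4, length = 1, mean = 4/1 ≈ 4.000
  cycle 2 → 2: weight = 5, length = 1, mean = 5/1 ≈ 5.000
  cycle 0 → 1 → 0: weight = 18, length = 2, mean = 18/2 ≈ 9.000
  cycle 0 → 2 → 0: weight = 8, length = 2, mean = 8/2 ≈ 4.000
  cycle 1 → 0 → 1: weight = 18, length = 2, mean = 18/2 ≈ 9.000
Minimum mean = 4.000, attained e.g. along the cycle 1 → 1 with weight 4 and length 1. So λ(A) = 4/1 = 4.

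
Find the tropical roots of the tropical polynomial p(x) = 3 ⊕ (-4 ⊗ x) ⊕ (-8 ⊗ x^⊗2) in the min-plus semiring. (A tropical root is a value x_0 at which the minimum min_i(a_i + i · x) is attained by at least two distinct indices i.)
Roots: {4, 7}

Each tropical root is a break point of the lower envelope of the lines y = a_i + i · x (there are 3 lines, with slopes 0, 1, ..., 2). Only the lines that attain the minimum somewhere contribute to roots; other lines are dominated. Here the surviving (envelope) indices are i = 2, i = 1, i = 0.
Intersections between consecutive envelope lines give the roots: for adjacent envelope indices i < j the intersection is x = (a_i − a_j) / (j − i). Reading off the sorted break points: {4, 7}.
Verification: at each break x_0, at least two indices attain the minimum of min_i(a_i + i · x_0).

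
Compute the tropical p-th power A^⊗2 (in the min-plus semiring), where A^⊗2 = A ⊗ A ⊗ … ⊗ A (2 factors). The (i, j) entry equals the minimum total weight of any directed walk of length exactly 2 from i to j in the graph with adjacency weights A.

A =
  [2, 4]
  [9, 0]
A^⊗2 =
  [4, 4]
  [9, 0]

Each entry (A^⊗2)_ij equals the minimum over all length-2 walks i = v_0 → v_1 → … → v_2 = j of Σ_t A[v_t][v_{t+1}]. For example, for (i, j) = (0, 1) we minimise over 2 possible intermediate vertex sequences; the minimum is 4, attained along the walk 0 → 1 → 1.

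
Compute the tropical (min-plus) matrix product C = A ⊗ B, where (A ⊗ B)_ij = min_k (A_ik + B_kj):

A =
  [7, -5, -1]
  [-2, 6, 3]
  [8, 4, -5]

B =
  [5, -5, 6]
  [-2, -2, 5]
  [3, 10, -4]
A ⊗ B =
  [-7, -7, -5]
  [3, -7, -1]
  [-2, 2, -9]

Apply the min-plus product entry-by-entry:
  C[0][0] = min over k of (A[0][0] + B[0][0] = 7 + 5 = 12, A[0][1] + B[1][0] = -5 + -2 = -7, A[0][2] + B[2][0] = -1 + 3 = 2) = -7 (attained at k = 1)
  C[0][1] = min over k of (A[0][0] + B[0][1] = 7 + -5 = 2, A[0][1] + B[1][1] = -5 + -2 = -7, A[0][2] + B[2][1] = -1 + 10 = 9) = -7 (attained at k = 1)
  C[0][2] = min over k of (A[0][0] + B[0][2] = 7 + 6 = 13, A[0][1] + B[1][2] = -5 + 5 = 0, A[0][2] + B[2][2] = -1 + -4 = -5) = -5 (attained at k = 2)
  C[1][0] = min over k of (A[1][0] + B[0][0] = -2 + 5 = 3, A[1][1] + B[1][0] = 6 + -2 = 4, A[1][2] + B[2][0] = 3 + 3 = 6) = 3 (attained at k = 0)
  C[1][1] = min over k of (A[1][0] + B[0][1] = -2 + -5 = -7, A[1][1] + B[1][1] = 6 + -2 = 4, A[1][2] + B[2][1] = 3 + 10 = 13) = -7 (attained at k = 0)
  C[1][2] = min over k of (A[1][0] + B[0][2] = -2 + 6 = 4, A[1][1] + B[1][2] = 6 + 5 = 11, A[1][2] + B[2][2] = 3 + -4 = -1) = -1 (attained at k = 2)
  C[2][0] = min over k of (A[2][0] + B[0][0] = 8 + 5 = 13, A[2][1] + B[1][0] = 4 + -2 = 2, A[2][2] + B[2][0] = -5 + 3 = -2) = -2 (attained at k = 2)
  C[2][1] = min over k of (A[2][0] + B[0][1] = 8 + -5 = 3, A[2][1] + B[1][1] = 4 + -2 = 2, A[2][2] + B[2][1] = -5 + 10 = 5) = 2 (attained at k = 1)
  C[2][2] = min over k of (A[2][0] + B[0][2] = 8 + 6 = 14, A[2][1] + B[1][2] = 4 + 5 = 9, A[2][2] + B[2][2] = -5 + -4 = -9) = -9 (attained at k = 2)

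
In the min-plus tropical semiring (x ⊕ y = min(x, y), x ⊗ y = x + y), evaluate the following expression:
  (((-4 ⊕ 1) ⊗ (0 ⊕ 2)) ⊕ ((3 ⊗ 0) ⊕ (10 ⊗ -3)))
(((-4 ⊕ 1) ⊗ (0 ⊕ 2)) ⊕ ((3 ⊗ 0) ⊕ (10 ⊗ -3))) = -4

Expand innermost to outermost. Recall ⊕ takes the minimum of its arguments and ⊗ takes their sum. Working out the expression (((-4 ⊕ 1) ⊗ (0 ⊕ 2)) ⊕ ((3 ⊗ 0) ⊕ (10 ⊗ -3))) gives -4.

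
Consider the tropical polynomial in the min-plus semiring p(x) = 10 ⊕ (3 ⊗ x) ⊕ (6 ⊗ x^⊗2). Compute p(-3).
p(-3) = 0

A tropical monomial a ⊗ x^⊗i evaluates to a + i · x. Evaluating each term at x = -3:
  Term 0 contributes 10 + 0 · -3 = 10
  Term 1 contributes 3 + 1 · -3 = 0
  Term 2 contributes 6 + 2 · -3 = 0
p(-3) = ⊕ of these = min[10, 0, 0] = 0.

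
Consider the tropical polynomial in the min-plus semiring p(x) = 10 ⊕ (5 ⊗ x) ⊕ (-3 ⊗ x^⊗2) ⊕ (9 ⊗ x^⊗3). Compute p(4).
p(4) = 5

A tropical monomial a ⊗ x^⊗i evaluates to a + i · x. Evaluating each term at x = 4:
  Term 0 contributes 10 + 0 · 4 = 10
  Term 1 contributes 5 + 1 · 4 = 9
  Term 2 contributes -3 + 2 · 4 = 5
  Term 3 contributes 9 + 3 · 4 = 21
p(4) = ⊕ of these = min[10, 9, 5, 21] = 5.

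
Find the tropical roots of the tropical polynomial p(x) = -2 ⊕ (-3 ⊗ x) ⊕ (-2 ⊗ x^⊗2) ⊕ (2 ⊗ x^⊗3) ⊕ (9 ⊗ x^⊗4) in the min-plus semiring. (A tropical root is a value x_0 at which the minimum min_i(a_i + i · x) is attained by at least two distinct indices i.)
Roots: {-7, -4, -1, 1}

Each tropical root is a break point of the lower envelope of the lines y = a_i + i · x (there are 5 lines, with slopes 0, 1, ..., 4). Only the lines that attain the minimum somewhere contribute to roots; other lines are dominated. Here the surviving (envelope) indices are i = 4, i = 3, i = 2, i = 1, i = 0.
Intersections between consecutive envelope lines give the roots: for adjacent envelope indices i < j the intersection is x = (a_i − a_j) / (j − i). Reading off the sorted break points: {-7, -4, -1, 1}.
Verification: at each break x_0, at least two indices attain the minimum of min_i(a_i + i · x_0).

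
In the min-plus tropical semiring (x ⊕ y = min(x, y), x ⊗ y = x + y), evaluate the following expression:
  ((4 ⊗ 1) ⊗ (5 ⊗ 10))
((4 ⊗ 1) ⊗ (5 ⊗ 10)) = 20

Expand innermost to outermost. Recall ⊕ takes the minimum of its arguments and ⊗ takes their sum. Working out the expression ((4 ⊗ 1) ⊗ (5 ⊗ 10)) gives 20.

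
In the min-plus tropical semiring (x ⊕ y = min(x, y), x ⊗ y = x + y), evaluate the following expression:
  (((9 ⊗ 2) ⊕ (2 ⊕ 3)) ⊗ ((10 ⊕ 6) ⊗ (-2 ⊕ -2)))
(((9 ⊗ 2) ⊕ (2 ⊕ 3)) ⊗ ((10 ⊕ 6) ⊗ (-2 ⊕ -2))) = 6

Expand innermost to outermost. Recall ⊕ takes the minimum of its arguments and ⊗ takes their sum. Working out the expression (((9 ⊗ 2) ⊕ (2 ⊕ 3)) ⊗ ((10 ⊕ 6) ⊗ (-2 ⊕ -2))) gives 6.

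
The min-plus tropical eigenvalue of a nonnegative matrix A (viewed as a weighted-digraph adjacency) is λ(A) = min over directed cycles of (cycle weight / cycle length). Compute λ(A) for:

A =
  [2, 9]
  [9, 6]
λ(A) = 2

Enumerate directed cycles and compute their means (weight / length). Sample:
  cycle 0 → 0: weight = 2, length = 1, mean = 2/1 ≈ 2.000
  cycle 1 → 1: weight = 6, length = 1, mean = 6/1 ≈ 6.000
  cycle 0 → 1 → 0: weight = 18, length = 2, mean = 18/2 ≈ 9.000
  cycle 1 → 0 → 1: weight = 18, length = 2, mean = 18/2 ≈ 9.000
Minimum mean = 2.000, attained e.g. along the cycle 0 → 0 with weight 2 and length 1. So λ(A) = 2/1 = 2.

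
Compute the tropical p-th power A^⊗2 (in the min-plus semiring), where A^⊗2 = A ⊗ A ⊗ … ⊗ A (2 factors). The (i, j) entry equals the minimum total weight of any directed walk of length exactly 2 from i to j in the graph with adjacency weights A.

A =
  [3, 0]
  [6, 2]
A^⊗2 =
  [6, 2]
  [8, 4]

Each entry (A^⊗2)_ij equals the minimum over all length-2 walks i = v_0 → v_1 → … → v_2 = j of Σ_t A[v_t][v_{t+1}]. For example, for (i, j) = (0, 1) we minimise over 2 possible intermediate vertex sequences; the minimum is 2, attained along the walk 0 → 1 → 1.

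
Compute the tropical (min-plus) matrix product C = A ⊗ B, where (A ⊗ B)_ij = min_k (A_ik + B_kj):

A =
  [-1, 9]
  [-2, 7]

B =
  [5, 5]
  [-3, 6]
A ⊗ B =
  [4, 4]
  [3, 3]

Apply the min-plus product entry-by-entry:
  C[0][0] = min over k of (A[0][0] + B[0][0] = -1 + 5 = 4, A[0][1] + B[1][0] = 9 + -3 = 6) = 4 (attained at k = 0)
  C[0][1] = min over k of (A[0][0] + B[0][1] = -1 + 5 = 4, A[0][1] + B[1][1] = 9 + 6 = 15) = 4 (attained at k = 0)
  C[1][0] = min over k of (A[1][0] + B[0][0] = -2 + 5 = 3, A[1][1] + B[1][0] = 7 + -3 = 4) = 3 (attained at k = 0)
  C[1][1] = min over k of (A[1][0] + B[0][1] = -2 + 5 = 3, A[1][1] + B[1][1] = 7 + 6 = 13) = 3 (attained at k = 0)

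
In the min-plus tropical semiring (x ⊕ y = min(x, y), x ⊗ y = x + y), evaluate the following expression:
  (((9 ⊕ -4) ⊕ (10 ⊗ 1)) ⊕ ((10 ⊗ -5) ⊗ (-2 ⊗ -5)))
(((9 ⊕ -4) ⊕ (10 ⊗ 1)) ⊕ ((10 ⊗ -5) ⊗ (-2 ⊗ -5))) = -4

Expand innermost to outermost. Recall ⊕ takes the minimum of its arguments and ⊗ takes their sum. Working out the expression (((9 ⊕ -4) ⊕ (10 ⊗ 1)) ⊕ ((10 ⊗ -5) ⊗ (-2 ⊗ -5))) gives -4.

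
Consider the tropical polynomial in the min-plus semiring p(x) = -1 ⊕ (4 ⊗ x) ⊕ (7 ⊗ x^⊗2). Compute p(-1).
p(-1) = -1

A tropical monomial a ⊗ x^⊗i evaluates to a + i · x. Evaluating each term at x = -1:
  Term 0 contributes -1 + 0 · -1 = -1
  Term 1 contributes 4 + 1 · -1 = 3
  Term 2 contributes 7 + 2 · -1 = 5
p(-1) = ⊕ of these = min[-1, 3, 5] = -1.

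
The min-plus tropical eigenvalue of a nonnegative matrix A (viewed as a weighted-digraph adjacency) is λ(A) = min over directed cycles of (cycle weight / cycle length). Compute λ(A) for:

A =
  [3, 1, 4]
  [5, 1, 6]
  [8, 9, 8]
λ(A) = 1

Enumerate directed cycles and compute their means (weight / length). Sample:
  cycle 0 → 0: weight = 3, length = 1, mean = 3/1 ≈ 3.000
  cycle 1 → 1: weight = 1, length = 1, mean = 1/1 ≈ 1.000
  cycle 2 → 2: weight = 8, length = 1, mean = 8/1 ≈ 8.000
  cycle 0 → 1 → 0: weight = 6, length = 2, mean = 6/2 ≈ 3.000
  cycle 0 → 2 → 0: weight = 12, length = 2, mean = 12/2 ≈ 6.000
  cycle 1 → 0 → 1: weight = 6, length = 2, mean = 6/2 ≈ 3.000
Minimum mean = 1.000, attained e.g. along the cycle 1 → 1 with weight 1 and length 1. So λ(A) = 1/1 = 1.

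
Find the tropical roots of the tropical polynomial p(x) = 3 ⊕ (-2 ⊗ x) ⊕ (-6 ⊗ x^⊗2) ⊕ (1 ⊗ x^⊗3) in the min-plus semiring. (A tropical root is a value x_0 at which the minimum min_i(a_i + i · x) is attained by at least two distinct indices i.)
Roots: {-7, 4, 5}

Each tropical root is a break point of the lower envelope of the lines y = a_i + i · x (there are 4 lines, with slopes 0, 1, ..., 3). Only the lines that attain the minimum somewhere contribute to roots; other lines are dominated. Here the surviving (envelope) indices are i = 3, i = 2, i = 1, i = 0.
Intersections between consecutive envelope lines give the roots: for adjacent envelope indices i < j the intersection is x = (a_i − a_j) / (j − i). Reading off the sorted break points: {-7, 4, 5}.
Verification: at each break x_0, at least two indices attain the minimum of min_i(a_i + i · x_0).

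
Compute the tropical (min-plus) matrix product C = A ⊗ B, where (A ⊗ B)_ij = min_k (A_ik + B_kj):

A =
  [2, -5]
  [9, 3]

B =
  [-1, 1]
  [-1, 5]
A ⊗ B =
  [-6, 0]
  [2, 8]

Apply the min-plus product entry-by-entry:
  C[0][0] = min over k of (A[0][0] + B[0][0] = 2 + -1 = 1, A[0][1] + B[1][0] = -5 + -1 = -6) = -6 (attained at k = 1)
  C[0][1] = min over k of (A[0][0] + B[0][1] = 2 + 1 = 3, A[0][1] + B[1][1] = -5 + 5 = 0) = 0 (attained at k = 1)
  C[1][0] = min over k of (A[1][0] + B[0][0] = 9 + -1 = 8, A[1][1] + B[1][0] = 3 + -1 = 2) = 2 (attained at k = 1)
  C[1][1] = min over k of (A[1][0] + B[0][1] = 9 + 1 = 10, A[1][1] + B[1][1] = 3 + 5 = 8) = 8 (attained at k = 1)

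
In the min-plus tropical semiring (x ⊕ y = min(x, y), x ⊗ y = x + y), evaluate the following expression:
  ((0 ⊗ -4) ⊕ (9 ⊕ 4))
((0 ⊗ -4) ⊕ (9 ⊕ 4)) = -4

Expand innermost to outermost. Recall ⊕ takes the minimum of its arguments and ⊗ takes their sum. Working out the expression ((0 ⊗ -4) ⊕ (9 ⊕ 4)) gives -4.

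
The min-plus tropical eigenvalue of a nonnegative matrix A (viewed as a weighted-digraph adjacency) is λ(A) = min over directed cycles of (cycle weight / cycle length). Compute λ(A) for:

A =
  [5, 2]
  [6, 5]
λ(A) = 4

Enumerate directed cycles and compute their means (weight / length). Sample:
  cycle 0 → 0: weight = 5, length = 1, mean = 5/1 ≈ 5.000
  cycle 1 → 1: weight = 5, length = 1, mean = 5/1 ≈ 5.000
  cycle 0 → 1 → 0: weight = 8, length = 2, mean = 8/2 ≈ 4.000
  cycle 1 → 0 → 1: weight = 8, length = 2, mean = 8/2 ≈ 4.000
Minimum mean = 4.000, attained e.g. along the cycle 0 → 1 → 0 with weight 8 and length 2. So λ(A) = 8/2 = 4.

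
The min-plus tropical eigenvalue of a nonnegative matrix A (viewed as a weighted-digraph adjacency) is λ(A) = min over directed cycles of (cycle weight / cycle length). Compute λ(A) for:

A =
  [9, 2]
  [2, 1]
λ(A) = 1

Enumerate directed cycles and compute their means (weight / length). Sample:
  cycle 0 → 0: weight = 9, length = 1, mean = 9/1 ≈ 9.000
  cycle 1 → 1: weight = 1, length = 1, mean = 1/1 ≈ 1.000
  cycle 0 → 1 → 0: weight = 4, length = 2, mean = 4/2 ≈ 2.000
  cycle 1 → 0 → 1: weight = 4, length = 2, mean = 4/2 ≈ 2.000
Minimum mean = 1.000, attained e.g. along the cycle 1 → 1 with weight 1 and length 1. So λ(A) = 1/1 = 1.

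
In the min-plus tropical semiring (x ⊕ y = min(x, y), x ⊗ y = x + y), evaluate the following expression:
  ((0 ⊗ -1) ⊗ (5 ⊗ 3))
((0 ⊗ -1) ⊗ (5 ⊗ 3)) = 7

Expand innermost to outermost. Recall ⊕ takes the minimum of its arguments and ⊗ takes their sum. Working out the expression ((0 ⊗ -1) ⊗ (5 ⊗ 3)) gives 7.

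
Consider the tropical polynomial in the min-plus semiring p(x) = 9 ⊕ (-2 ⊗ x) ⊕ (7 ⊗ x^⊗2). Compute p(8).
p(8) = 6

A tropical monomial a ⊗ x^⊗i evaluates to a + i · x. Evaluating each term at x = 8:
  Term 0 contributes 9 + 0 · 8 = 9
  Term 1 contributes -2 + 1 · 8 = 6
  Term 2 contributes 7 + 2 · 8 = 23
p(8) = ⊕ of these = min[9, 6, 23] = 6.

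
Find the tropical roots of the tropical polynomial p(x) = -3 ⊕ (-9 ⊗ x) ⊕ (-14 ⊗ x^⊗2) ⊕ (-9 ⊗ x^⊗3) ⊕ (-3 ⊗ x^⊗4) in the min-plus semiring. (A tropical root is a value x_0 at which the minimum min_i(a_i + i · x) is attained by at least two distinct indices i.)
Roots: {-6, -5, 5, 6}

Each tropical root is a break point of the lower envelope of the lines y = a_i + i · x (there are 5 lines, with slopes 0, 1, ..., 4). Only the lines that attain the minimum somewhere contribute to roots; other lines are dominated. Here the surviving (envelope) indices are i = 4, i = 3, i = 2, i = 1, i = 0.
Intersections between consecutive envelope lines give the roots: for adjacent envelope indices i < j the intersection is x = (a_i − a_j) / (j − i). Reading off the sorted break points: {-6, -5, 5, 6}.
Verification: at each break x_0, at least two indices attain the minimum of min_i(a_i + i · x_0).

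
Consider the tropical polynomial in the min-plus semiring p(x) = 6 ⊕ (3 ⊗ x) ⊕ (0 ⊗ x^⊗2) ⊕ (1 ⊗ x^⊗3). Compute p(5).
p(5) = 6

A tropical monomial a ⊗ x^⊗i evaluates to a + i · x. Evaluating each term at x = 5:
  Term 0 contributes 6 + 0 · 5 = 6
  Term 1 contributes 3 + 1 · 5 = 8
  Term 2 contributes 0 + 2 · 5 = 10
  Term 3 contributes 1 + 3 · 5 = 16
p(5) = ⊕ of these = min[6, 8, 10, 16] = 6.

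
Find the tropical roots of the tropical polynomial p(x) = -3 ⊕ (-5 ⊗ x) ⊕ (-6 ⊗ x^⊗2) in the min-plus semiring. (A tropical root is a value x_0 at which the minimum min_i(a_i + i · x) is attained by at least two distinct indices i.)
Roots: {1, 2}

Each tropical root is a break point of the lower envelope of the lines y = a_i + i · x (there are 3 lines, with slopes 0, 1, ..., 2). Only the lines that attain the minimum somewhere contribute to roots; other lines are dominated. Here the surviving (envelope) indices are i = 2, i = 1, i = 0.
Intersections between consecutive envelope lines give the roots: for adjacent envelope indices i < j the intersection is x = (a_i − a_j) / (j − i). Reading off the sorted break points: {1, 2}.
Verification: at each break x_0, at least two indices attain the minimum of min_i(a_i + i · x_0).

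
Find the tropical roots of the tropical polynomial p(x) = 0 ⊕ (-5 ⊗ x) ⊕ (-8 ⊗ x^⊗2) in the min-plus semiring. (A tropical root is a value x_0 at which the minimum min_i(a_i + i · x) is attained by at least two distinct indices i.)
Roots: {3, 5}

Each tropical root is a break point of the lower envelope of the lines y = a_i + i · x (there are 3 lines, with slopes 0, 1, ..., 2). Only the lines that attain the minimum somewhere contribute to roots; other lines are dominated. Here the surviving (envelope) indices are i = 2, i = 1, i = 0.
Intersections between consecutive envelope lines give the roots: for adjacent envelope indices i < j the intersection is x = (a_i − a_j) / (j − i). Reading off the sorted break points: {3, 5}.
Verification: at each break x_0, at least two indices attain the minimum of min_i(a_i + i · x_0).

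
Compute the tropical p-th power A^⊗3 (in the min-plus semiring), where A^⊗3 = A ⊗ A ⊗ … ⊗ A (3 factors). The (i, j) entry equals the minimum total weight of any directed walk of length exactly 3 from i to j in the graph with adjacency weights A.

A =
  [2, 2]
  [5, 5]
A^⊗3 =
  [6, 6]
  [9, 9]

Each entry (A^⊗3)_ij equals the minimum over all length-3 walks i = v_0 → v_1 → … → v_3 = j of Σ_t A[v_t][v_{t+1}]. For example, for (i, j) = (0, 1) we minimise over 4 possible intermediate vertex sequences; the minimum is 6, attained along the walk 0 → 0 → 0 → 1.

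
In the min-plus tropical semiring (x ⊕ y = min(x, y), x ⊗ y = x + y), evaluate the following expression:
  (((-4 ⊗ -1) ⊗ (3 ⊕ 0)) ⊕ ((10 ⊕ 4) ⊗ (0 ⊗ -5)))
(((-4 ⊗ -1) ⊗ (3 ⊕ 0)) ⊕ ((10 ⊕ 4) ⊗ (0 ⊗ -5))) = -5

Expand innermost to outermost. Recall ⊕ takes the minimum of its arguments and ⊗ takes their sum. Working out the expression (((-4 ⊗ -1) ⊗ (3 ⊕ 0)) ⊕ ((10 ⊕ 4) ⊗ (0 ⊗ -5))) gives -5.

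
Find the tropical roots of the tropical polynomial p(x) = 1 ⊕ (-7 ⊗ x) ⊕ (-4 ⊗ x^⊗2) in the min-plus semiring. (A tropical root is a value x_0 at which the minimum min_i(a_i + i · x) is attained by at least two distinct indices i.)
Roots: {-3, 8}

Each tropical root is a break point of the lower envelope of the lines y = a_i + i · x (there are 3 lines, with slopes 0, 1, ..., 2). Only the lines that attain the minimum somewhere contribute to roots; other lines are dominated. Here the surviving (envelope) indices are i = 2, i = 1, i = 0.
Intersections between consecutive envelope lines give the roots: for adjacent envelope indices i < j the intersection is x = (a_i − a_j) / (j − i). Reading off the sorted break points: {-3, 8}.
Verification: at each break x_0, at least two indices attain the minimum of min_i(a_i + i · x_0).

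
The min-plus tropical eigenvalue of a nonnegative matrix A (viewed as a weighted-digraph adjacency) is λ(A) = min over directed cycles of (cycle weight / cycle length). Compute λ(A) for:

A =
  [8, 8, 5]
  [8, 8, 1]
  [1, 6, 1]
λ(A) = 1

Enumerate directed cycles and compute their means (weight / length). Sample:
  cycle 0 → 0: weight = 8, length = 1, mean = 8/1 ≈ 8.000
  cycle 1 → 1: weight = 8, length = 1, mean = 8/1 ≈ 8.000
  cycle 2 → 2: weight = 1, length = 1, mean = 1/1 ≈ 1.000
  cycle 0 → 1 → 0: weight = 16, length = 2, mean = 16/2 ≈ 8.000
  cycle 0 → 2 → 0: weight = 6, length = 2, mean = 6/2 ≈ 3.000
  cycle 1 → 0 → 1: weight = 16, length = 2, mean = 16/2 ≈ 8.000
Minimum mean = 1.000, attained e.g. along the cycle 2 → 2 with weight 1 and length 1. So λ(A) = 1/1 = 1.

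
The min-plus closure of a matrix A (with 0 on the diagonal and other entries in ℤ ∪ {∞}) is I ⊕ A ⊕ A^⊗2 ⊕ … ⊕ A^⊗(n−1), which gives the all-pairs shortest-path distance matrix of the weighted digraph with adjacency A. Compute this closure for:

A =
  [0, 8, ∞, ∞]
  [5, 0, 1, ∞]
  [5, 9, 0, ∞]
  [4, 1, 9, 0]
Closure =
  [0, 8, 9, ∞]
  [5, 0, 1, ∞]
  [5, 9, 0, ∞]
  [4, 1, 2, 0]

This is the Floyd-Warshall all-pairs shortest-path computation. For each intermediate vertex k = 0, 1, …, 3, update dist[i][j] ← min(dist[i][j], dist[i][k] + dist[k][j]). The final matrix gives, for each (i, j), the minimum total weight of any directed path from i to j (possibly empty when i = j).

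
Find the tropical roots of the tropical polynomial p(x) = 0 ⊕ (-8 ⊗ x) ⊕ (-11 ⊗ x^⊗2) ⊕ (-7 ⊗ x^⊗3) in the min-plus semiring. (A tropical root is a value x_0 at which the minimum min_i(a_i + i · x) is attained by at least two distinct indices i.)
Roots: {-4, 3, 8}

Each tropical root is a break point of the lower envelope of the lines y = a_i + i · x (there are 4 lines, with slopes 0, 1, ..., 3). Only the lines that attain the minimum somewhere contribute to roots; other lines are dominated. Here the surviving (envelope) indices are i = 3, i = 2, i = 1, i = 0.
Intersections between consecutive envelope lines give the roots: for adjacent envelope indices i < j the intersection is x = (a_i − a_j) / (j − i). Reading off the sorted break points: {-4, 3, 8}.
Verification: at each break x_0, at least two indices attain the minimum of min_i(a_i + i · x_0).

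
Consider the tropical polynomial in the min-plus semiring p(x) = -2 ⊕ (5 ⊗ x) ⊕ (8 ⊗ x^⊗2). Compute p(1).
p(1) = -2

A tropical monomial a ⊗ x^⊗i evaluates to a + i · x. Evaluating each term at x = 1:
  Term 0 contributes -2 + 0 · 1 = -2
  Term 1 contributes 5 + 1 · 1 = 6
  Term 2 contributes 8 + 2 · 1 = 10
p(1) = ⊕ of these = min[-2, 6, 10] = -2.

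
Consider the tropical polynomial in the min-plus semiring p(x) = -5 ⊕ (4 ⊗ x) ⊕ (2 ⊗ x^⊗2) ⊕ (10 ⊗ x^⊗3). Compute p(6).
p(6) = -5

A tropical monomial a ⊗ x^⊗i evaluates to a + i · x. Evaluating each term at x = 6:
  Term 0 contributes -5 + 0 · 6 = -5
  Term 1 contributes 4 + 1 · 6 = 10
  Term 2 contributes 2 + 2 · 6 = 14
  Term 3 contributes 10 + 3 · 6 = 28
p(6) = ⊕ of these = min[-5, 10, 14, 28] = -5.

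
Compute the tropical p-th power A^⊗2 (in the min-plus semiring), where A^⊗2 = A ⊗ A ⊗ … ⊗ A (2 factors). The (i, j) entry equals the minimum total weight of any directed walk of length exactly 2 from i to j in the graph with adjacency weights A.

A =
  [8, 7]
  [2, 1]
A^⊗2 =
  [9, 8]
  [3, 2]

Each entry (A^⊗2)_ij equals the minimum over all length-2 walks i = v_0 → v_1 → … → v_2 = j of Σ_t A[v_t][v_{t+1}]. For example, for (i, j) = (0, 1) we minimise over 2 possible intermediate vertex sequences; the minimum is 8, attained along the walk 0 → 1 → 1.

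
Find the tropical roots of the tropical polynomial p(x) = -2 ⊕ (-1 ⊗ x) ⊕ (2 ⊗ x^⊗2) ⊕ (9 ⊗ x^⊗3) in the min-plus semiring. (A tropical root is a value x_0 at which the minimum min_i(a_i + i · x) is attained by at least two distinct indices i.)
Roots: {-7, -3, -1}

Each tropical root is a break point of the lower envelope of the lines y = a_i + i · x (there are 4 lines, with slopes 0, 1, ..., 3). Only the lines that attain the minimum somewhere contribute to roots; other lines are dominated. Here the surviving (envelope) indices are i = 3, i = 2, i = 1, i = 0.
Intersections between consecutive envelope lines give the roots: for adjacent envelope indices i < j the intersection is x = (a_i − a_j) / (j − i). Reading off the sorted break points: {-7, -3, -1}.
Verification: at each break x_0, at least two indices attain the minimum of min_i(a_i + i · x_0).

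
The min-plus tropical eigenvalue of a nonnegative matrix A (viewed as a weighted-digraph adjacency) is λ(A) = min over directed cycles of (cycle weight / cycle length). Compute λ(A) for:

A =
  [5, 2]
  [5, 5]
λ(A) = 7/2

Enumerate directed cycles and compute their means (weight / length). Sample:
  cycle 0 → 0: weight = 5, length = 1, mean = 5/1 ≈ 5.000
  cycle 1 → 1: weight = 5, length = 1, mean = 5/1 ≈ 5.000
  cycle 0 → 1 → 0: weight = 7, length = 2, mean = 7/2 ≈ 3.500
  cycle 1 → 0 → 1: weight = 7, length = 2, mean = 7/2 ≈ 3.500
Minimum mean = 3.500, attained e.g. along the cycle 0 → 1 → 0 with weight 7 and length 2. So λ(A) = 7/2 = 7/2.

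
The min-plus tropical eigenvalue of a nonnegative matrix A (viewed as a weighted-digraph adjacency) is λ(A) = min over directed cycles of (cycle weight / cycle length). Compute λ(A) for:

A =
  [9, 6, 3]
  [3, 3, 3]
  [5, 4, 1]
λ(A) = 1

Enumerate directed cycles and compute their means (weight / length). Sample:
  cycle 0 → 0: weight = 9, length = 1, mean = 9/1 ≈ 9.000
  cycle 1 → 1: weight = 3, length = 1, mean = 3/1 ≈ 3.000
  cycle 2 → 2: weight = 1, length = 1, mean = 1/1 ≈ 1.000
  cycle 0 → 1 → 0: weight = 9, length = 2, mean = 9/2 ≈ 4.500
  cycle 0 → 2 → 0: weight = 8, length = 2, mean = 8/2 ≈ 4.000
  cycle 1 → 0 → 1: weight = 9, length = 2, mean = 9/2 ≈ 4.500
Minimum mean = 1.000, attained e.g. along the cycle 2 → 2 with weight 1 and length 1. So λ(A) = 1/1 = 1.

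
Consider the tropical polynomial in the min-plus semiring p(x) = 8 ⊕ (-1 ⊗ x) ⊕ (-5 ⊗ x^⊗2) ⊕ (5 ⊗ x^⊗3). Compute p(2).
p(2) = -1

A tropical monomial a ⊗ x^⊗i evaluates to a + i · x. Evaluating each term at x = 2:
  Term 0 contributes 8 + 0 · 2 = 8
  Term 1 contributes -1 + 1 · 2 = 1
  Term 2 contributes -5 + 2 · 2 = -1
  Term 3 contributes 5 + 3 · 2 = 11
p(2) = ⊕ of these = min[8, 1, -1, 11] = -1.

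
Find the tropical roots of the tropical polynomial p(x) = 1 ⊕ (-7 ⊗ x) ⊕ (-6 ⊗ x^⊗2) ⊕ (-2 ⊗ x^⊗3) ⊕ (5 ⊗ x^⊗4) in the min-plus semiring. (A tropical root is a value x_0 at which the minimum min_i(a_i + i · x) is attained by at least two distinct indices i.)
Roots: {-7, -4, -1, 8}

Each tropical root is a break point of the lower envelope of the lines y = a_i + i · x (there are 5 lines, with slopes 0, 1, ..., 4). Only the lines that attain the minimum somewhere contribute to roots; other lines are dominated. Here the surviving (envelope) indices are i = 4, i = 3, i = 2, i = 1, i = 0.
Intersections between consecutive envelope lines give the roots: for adjacent envelope indices i < j the intersection is x = (a_i − a_j) / (j − i). Reading off the sorted break points: {-7, -4, -1, 8}.
Verification: at each break x_0, at least two indices attain the minimum of min_i(a_i + i · x_0).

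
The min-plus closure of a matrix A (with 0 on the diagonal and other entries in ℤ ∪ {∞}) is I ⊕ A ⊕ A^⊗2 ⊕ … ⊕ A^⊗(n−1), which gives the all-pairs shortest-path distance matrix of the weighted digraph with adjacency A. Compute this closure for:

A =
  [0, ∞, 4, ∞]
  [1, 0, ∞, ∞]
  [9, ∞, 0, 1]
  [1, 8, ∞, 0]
Closure =
  [0, 13, 4, 5]
  [1, 0, 5, 6]
  [2, 9, 0, 1]
  [1, 8, 5, 0]

This is the Floyd-Warshall all-pairs shortest-path computation. For each intermediate vertex k = 0, 1, …, 3, update dist[i][j] ← min(dist[i][j], dist[i][k] + dist[k][j]). The final matrix gives, for each (i, j), the minimum total weight of any directed path from i to j (possibly empty when i = j).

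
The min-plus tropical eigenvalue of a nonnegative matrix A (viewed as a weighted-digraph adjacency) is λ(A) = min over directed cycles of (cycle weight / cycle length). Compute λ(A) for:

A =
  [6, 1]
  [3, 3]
λ(A) = 2

Enumerate directed cycles and compute their means (weight / length). Sample:
  cycle 0 → 0: weight = 6, length = 1, mean = 6/1 ≈ 6.000
  cycle 1 → 1: weight = 3, length = 1, mean = 3/1 ≈ 3.000
  cycle 0 → 1 → 0: weight = 4, length = 2, mean = 4/2 ≈ 2.000
  cycle 1 → 0 → 1: weight = 4, length = 2, mean = 4/2 ≈ 2.000
Minimum mean = 2.000, attained e.g. along the cycle 0 → 1 → 0 with weight 4 and length 2. So λ(A) = 4/2 = 2.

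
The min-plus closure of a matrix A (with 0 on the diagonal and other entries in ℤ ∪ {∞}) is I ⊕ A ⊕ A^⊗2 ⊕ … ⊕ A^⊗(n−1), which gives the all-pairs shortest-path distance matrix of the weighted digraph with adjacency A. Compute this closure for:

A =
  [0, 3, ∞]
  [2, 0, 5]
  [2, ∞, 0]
Closure =
  [0, 3, 8]
  [2, 0, 5]
  [2, 5, 0]

This is the Floyd-Warshall all-pairs shortest-path computation. For each intermediate vertex k = 0, 1, …, 2, update dist[i][j] ← min(dist[i][j], dist[i][k] + dist[k][j]). The final matrix gives, for each (i, j), the minimum total weight of any directed path from i to j (possibly empty when i = j).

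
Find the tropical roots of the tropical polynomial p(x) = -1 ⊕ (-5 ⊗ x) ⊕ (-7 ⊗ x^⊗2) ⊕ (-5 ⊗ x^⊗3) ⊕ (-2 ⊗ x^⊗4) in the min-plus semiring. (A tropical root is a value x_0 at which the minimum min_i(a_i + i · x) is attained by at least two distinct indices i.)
Roots: {-3, -2, 2, 4}

Each tropical root is a break point of the lower envelope of the lines y = a_i + i · x (there are 5 lines, with slopes 0, 1, ..., 4). Only the lines that attain the minimum somewhere contribute to roots; other lines are dominated. Here the surviving (envelope) indices are i = 4, i = 3, i = 2, i = 1, i = 0.
Intersections between consecutive envelope lines give the roots: for adjacent envelope indices i < j the intersection is x = (a_i − a_j) / (j − i). Reading off the sorted break points: {-3, -2, 2, 4}.
Verification: at each break x_0, at least two indices attain the minimum of min_i(a_i + i · x_0).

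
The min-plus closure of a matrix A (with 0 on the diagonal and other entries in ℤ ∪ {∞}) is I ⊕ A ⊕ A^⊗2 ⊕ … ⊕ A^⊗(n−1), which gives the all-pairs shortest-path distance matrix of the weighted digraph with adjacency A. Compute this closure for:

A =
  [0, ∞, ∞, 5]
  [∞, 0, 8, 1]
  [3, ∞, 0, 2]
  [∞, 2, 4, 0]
Closure =
  [0, 7, 9, 5]
  [8, 0, 5, 1]
  [3, 4, 0, 2]
  [7, 2, 4, 0]

This is the Floyd-Warshall all-pairs shortest-path computation. For each intermediate vertex k = 0, 1, …, 3, update dist[i][j] ← min(dist[i][j], dist[i][k] + dist[k][j]). The final matrix gives, for each (i, j), the minimum total weight of any directed path from i to j (possibly empty when i = j).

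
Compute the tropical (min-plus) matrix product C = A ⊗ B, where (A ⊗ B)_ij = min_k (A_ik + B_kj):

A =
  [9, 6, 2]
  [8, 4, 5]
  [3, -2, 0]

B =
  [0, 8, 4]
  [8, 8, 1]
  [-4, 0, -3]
A ⊗ B =
  [-2, 2, -1]
  [1, 5, 2]
  [-4, 0, -3]

Apply the min-plus product entry-by-entry:
  C[0][0] = min over k of (A[0][0] + B[0][0] = 9 + 0 = 9, A[0][1] + B[1][0] = 6 + 8 = 14, A[0][2] + B[2][0] = 2 + -4 = -2) = -2 (attained at k = 2)
  C[0][1] = min over k of (A[0][0] + B[0][1] = 9 + 8 = 17, A[0][1] + B[1][1] = 6 + 8 = 14, A[0][2] + B[2][1] = 2 + 0 = 2) = 2 (attained at k = 2)
  C[0][2] = min over k of (A[0][0] + B[0][2] = 9 + 4 = 13, A[0][1] + B[1][2] = 6 + 1 = 7, A[0][2] + B[2][2] = 2 + -3 = -1) = -1 (attained at k = 2)
  C[1][0] = min over k of (A[1][0] + B[0][0] = 8 + 0 = 8, A[1][1] + B[1][0] = 4 + 8 = 12, A[1][2] + B[2][0] = 5 + -4 = 1) = 1 (attained at k = 2)
  C[1][1] = min over k of (A[1][0] + B[0][1] = 8 + 8 = 16, A[1][1] + B[1][1] = 4 + 8 = 12, A[1][2] + B[2][1] = 5 + 0 = 5) = 5 (attained at k = 2)
  C[1][2] = min over k of (A[1][0] + B[0][2] = 8 + 4 = 12, A[1][1] + B[1][2] = 4 + 1 = 5, A[1][2] + B[2][2] = 5 + -3 = 2) = 2 (attained at k = 2)
  C[2][0] = min over k of (A[2][0] + B[0][0] = 3 + 0 = 3, A[2][1] + B[1][0] = -2 + 8 = 6, A[2][2] + B[2][0] = 0 + -4 = -4) = -4 (attained at k = 2)
  C[2][1] = min over k of (A[2][0] + B[0][1] = 3 + 8 = 11, A[2][1] + B[1][1] = -2 + 8 = 6, A[2][2] + B[2][1] = 0 + 0 = 0) = 0 (attained at k = 2)
  C[2][2] = min over k of (A[2][0] + B[0][2] = 3 + 4 = 7, A[2][1] + B[1][2] = -2 + 1 = -1, A[2][2] + B[2][2] = 0 + -3 = -3) = -3 (attained at k = 2)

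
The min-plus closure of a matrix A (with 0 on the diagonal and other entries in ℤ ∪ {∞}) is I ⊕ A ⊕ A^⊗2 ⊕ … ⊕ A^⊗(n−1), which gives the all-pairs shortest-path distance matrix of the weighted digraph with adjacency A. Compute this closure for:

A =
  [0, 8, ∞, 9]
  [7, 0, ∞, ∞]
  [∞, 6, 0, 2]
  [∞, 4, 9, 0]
Closure =
  [0, 8, 18, 9]
  [7, 0, 25, 16]
  [13, 6, 0, 2]
  [11, 4, 9, 0]

This is the Floyd-Warshall all-pairs shortest-path computation. For each intermediate vertex k = 0, 1, …, 3, update dist[i][j] ← min(dist[i][j], dist[i][k] + dist[k][j]). The final matrix gives, for each (i, j), the minimum total weight of any directed path from i to j (possibly empty when i = j).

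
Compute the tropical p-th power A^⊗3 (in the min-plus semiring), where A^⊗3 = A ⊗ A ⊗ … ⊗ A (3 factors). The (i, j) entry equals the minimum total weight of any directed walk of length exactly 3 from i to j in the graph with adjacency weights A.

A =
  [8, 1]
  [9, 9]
A^⊗3 =
  [18, 11]
  [19, 18]

Each entry (A^⊗3)_ij equals the minimum over all length-3 walks i = v_0 → v_1 → … → v_3 = j of Σ_t A[v_t][v_{t+1}]. For example, for (i, j) = (0, 1) we minimise over 4 possible intermediate vertex sequences; the minimum is 11, attained along the walk 0 → 1 → 0 → 1.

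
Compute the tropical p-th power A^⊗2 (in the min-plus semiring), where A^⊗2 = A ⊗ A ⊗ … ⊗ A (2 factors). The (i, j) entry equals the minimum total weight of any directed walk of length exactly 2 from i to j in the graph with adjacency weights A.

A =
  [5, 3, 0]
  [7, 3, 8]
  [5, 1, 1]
A^⊗2 =
  [5, 1, 1]
  [10, 6, 7]
  [6, 2, 2]

Each entry (A^⊗2)_ij equals the minimum over all length-2 walks i = v_0 → v_1 → … → v_2 = j of Σ_t A[v_t][v_{t+1}]. For example, for (i, j) = (0, 2) we minimise over 3 possible intermediate vertex sequences; the minimum is 1, attained along the walk 0 → 2 → 2.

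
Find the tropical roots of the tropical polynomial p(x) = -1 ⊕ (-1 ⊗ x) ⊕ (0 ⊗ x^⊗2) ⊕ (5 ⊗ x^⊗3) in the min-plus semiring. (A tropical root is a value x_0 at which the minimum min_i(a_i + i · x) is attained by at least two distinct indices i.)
Roots: {-5, -1, 0}

Each tropical root is a break point of the lower envelope of the lines y = a_i + i · x (there are 4 lines, with slopes 0, 1, ..., 3). Only the lines that attain the minimum somewhere contribute to roots; other lines are dominated. Here the surviving (envelope) indices are i = 3, i = 2, i = 1, i = 0.
Intersections between consecutive envelope lines give the roots: for adjacent envelope indices i < j the intersection is x = (a_i − a_j) / (j − i). Reading off the sorted break points: {-5, -1, 0}.
Verification: at each break x_0, at least two indices attain the minimum of min_i(a_i + i · x_0).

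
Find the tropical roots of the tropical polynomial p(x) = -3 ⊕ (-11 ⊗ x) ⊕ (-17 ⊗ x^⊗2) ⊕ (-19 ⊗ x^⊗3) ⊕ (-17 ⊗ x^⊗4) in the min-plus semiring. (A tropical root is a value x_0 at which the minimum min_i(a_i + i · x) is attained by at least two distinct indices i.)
Roots: {-2, 2, 6, 8}

Each tropical root is a break point of the lower envelope of the lines y = a_i + i · x (there are 5 lines, with slopes 0, 1, ..., 4). Only the lines that attain the minimum somewhere contribute to roots; other lines are dominated. Here the surviving (envelope) indices are i = 4, i = 3, i = 2, i = 1, i = 0.
Intersections between consecutive envelope lines give the roots: for adjacent envelope indices i < j the intersection is x = (a_i − a_j) / (j − i). Reading off the sorted break points: {-2, 2, 6, 8}.
Verification: at each break x_0, at least two indices attain the minimum of min_i(a_i + i · x_0).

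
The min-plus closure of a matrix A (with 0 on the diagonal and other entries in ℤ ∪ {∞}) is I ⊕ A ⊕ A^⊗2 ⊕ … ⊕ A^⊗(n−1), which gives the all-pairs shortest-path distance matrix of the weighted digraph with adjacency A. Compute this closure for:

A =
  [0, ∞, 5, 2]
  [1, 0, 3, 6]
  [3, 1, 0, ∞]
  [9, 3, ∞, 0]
Closure =
  [0, 5, 5, 2]
  [1, 0, 3, 3]
  [2, 1, 0, 4]
  [4, 3, 6, 0]

This is the Floyd-Warshall all-pairs shortest-path computation. For each intermediate vertex k = 0, 1, …, 3, update dist[i][j] ← min(dist[i][j], dist[i][k] + dist[k][j]). The final matrix gives, for each (i, j), the minimum total weight of any directed path from i to j (possibly empty when i = j).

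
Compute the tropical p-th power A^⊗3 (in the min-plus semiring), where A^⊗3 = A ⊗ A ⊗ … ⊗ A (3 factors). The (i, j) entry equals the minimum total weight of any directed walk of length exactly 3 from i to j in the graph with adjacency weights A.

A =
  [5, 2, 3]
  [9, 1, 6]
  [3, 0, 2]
A^⊗3 =
  [8, 4, 7]
  [10, 3, 8]
  [7, 2, 6]

Each entry (A^⊗3)_ij equals the minimum over all length-3 walks i = v_0 → v_1 → … → v_3 = j of Σ_t A[v_t][v_{t+1}]. For example, for (i, j) = (0, 2) we minimise over 9 possible intermediate vertex sequences; the minimum is 7, attained along the walk 0 → 2 → 2 → 2.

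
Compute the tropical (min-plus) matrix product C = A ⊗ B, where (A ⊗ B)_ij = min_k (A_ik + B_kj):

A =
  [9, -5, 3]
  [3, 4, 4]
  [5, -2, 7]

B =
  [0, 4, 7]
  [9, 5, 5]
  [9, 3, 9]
A ⊗ B =
  [4, 0, 0]
  [3, 7, 9]
  [5, 3, 3]

Apply the min-plus product entry-by-entry:
  C[0][0] = min over k of (A[0][0] + B[0][0] = 9 + 0 = 9, A[0][1] + B[1][0] = -5 + 9 = 4, A[0][2] + B[2][0] = 3 + 9 = 12) = 4 (attained at k = 1)
  C[0][1] = min over k of (A[0][0] + B[0][1] = 9 + 4 = 13, A[0][1] + B[1][1] = -5 + 5 = 0, A[0][2] + B[2][1] = 3 + 3 = 6) = 0 (attained at k = 1)
  C[0][2] = min over k of (A[0][0] + B[0][2] = 9 + 7 = 16, A[0][1] + B[1][2] = -5 + 5 = 0, A[0][2] + B[2][2] = 3 + 9 = 12) = 0 (attained at k = 1)
  C[1][0] = min over k of (A[1][0] + B[0][0] = 3 + 0 = 3, A[1][1] + B[1][0] = 4 + 9 = 13, A[1][2] + B[2][0] = 4 + 9 = 13) = 3 (attained at k = 0)
  C[1][1] = min over k of (A[1][0] + B[0][1] = 3 + 4 = 7, A[1][1] + B[1][1] = 4 + 5 = 9, A[1][2] + B[2][1] = 4 + 3 = 7) = 7 (attained at k = 0)
  C[1][2] = min over k of (A[1][0] + B[0][2] = 3 + 7 = 10, A[1][1] + B[1][2] = 4 + 5 = 9, A[1][2] + B[2][2] = 4 + 9 = 13) = 9 (attained at k = 1)
  C[2][0] = min over k of (A[2][0] + B[0][0] = 5 + 0 = 5, A[2][1] + B[1][0] = -2 + 9 = 7, A[2][2] + B[2][0] = 7 + 9 = 16) = 5 (attained at k = 0)
  C[2][1] = min over k of (A[2][0] + B[0][1] = 5 + 4 = 9, A[2][1] + B[1][1] = -2 + 5 = 3, A[2][2] + B[2][1] = 7 + 3 = 10) = 3 (attained at k = 1)
  C[2][2] = min over k of (A[2][0] + B[0][2] = 5 + 7 = 12, A[2][1] + B[1][2] = -2 + 5 = 3, A[2][2] + B[2][2] = 7 + 9 = 16) = 3 (attained at k = 1)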